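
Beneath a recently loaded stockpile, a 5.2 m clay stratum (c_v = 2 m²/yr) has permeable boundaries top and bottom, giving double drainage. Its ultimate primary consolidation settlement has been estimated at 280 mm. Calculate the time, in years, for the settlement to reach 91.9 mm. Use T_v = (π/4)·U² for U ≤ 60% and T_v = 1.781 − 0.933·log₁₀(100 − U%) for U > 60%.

Drainage path length: H_d = H/2 = 2.6 m (double drainage).
U = S(t)/S_ult = 91.9/280 = 0.3282.
U ≤ 60%: T_v = (π/4)·U² = (π/4)×0.32821² = 0.084607.
t = T_v·H_d²/c_v = 0.084607×2.6²/2 = 0.286 years.

t ≈ 0.286 years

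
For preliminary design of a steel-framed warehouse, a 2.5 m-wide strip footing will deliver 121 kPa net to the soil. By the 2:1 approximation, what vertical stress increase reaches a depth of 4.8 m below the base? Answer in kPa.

Δσ_z ≈ 41.4 kPa

By the 2:1 method the load spreads at 1 horizontal : 2 vertical, so at depth z the loaded area has grown by z in each plan dimension:
Δσ = qB/(B+z) = 121×2.5/(2.5+4.8) = 41.438 kPa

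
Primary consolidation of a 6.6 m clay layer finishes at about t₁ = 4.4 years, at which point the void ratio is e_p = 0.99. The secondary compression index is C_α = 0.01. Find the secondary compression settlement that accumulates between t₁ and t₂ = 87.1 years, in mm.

Secondary compression: S_s = C_α·H/(1+e_p)·log₁₀(t₂/t₁)
S_s = 0.01×6.6/(1+0.99)×log₁₀(87.1/4.4)
    = 0.03317 × 1.297 = 0.043 m

S_s ≈ 43 mm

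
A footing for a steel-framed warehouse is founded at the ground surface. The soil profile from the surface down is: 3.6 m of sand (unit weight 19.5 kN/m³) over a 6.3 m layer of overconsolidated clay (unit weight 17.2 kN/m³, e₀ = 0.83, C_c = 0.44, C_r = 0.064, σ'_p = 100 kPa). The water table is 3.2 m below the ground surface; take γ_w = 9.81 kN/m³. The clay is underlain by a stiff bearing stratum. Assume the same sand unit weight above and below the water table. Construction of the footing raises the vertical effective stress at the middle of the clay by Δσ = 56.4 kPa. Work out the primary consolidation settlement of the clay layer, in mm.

S_c ≈ 259 mm

Mid-depth of clay below the ground surface: z = 3.6 + 6.3/2 = 6.75 m.
Total vertical stress at mid-clay: σ_v = 19.5×3.6 + 17.2×3.15 = 124.38 kPa.
Pore pressure: u = 9.81×(6.75 − 3.2) = 34.825 kPa.
Initial effective stress: σ'_0 = σ_v − u = 124.38 − 34.825 = 89.555 kPa.
Final effective stress: σ'_f = 89.555 + 56.4 = 145.96 kPa.
σ'_f = 145.96 > σ'_p = 100 kPa, so the stress path crosses the preconsolidation pressure — recompression up to σ'_p, then virgin compression beyond:
S_c = H/(1+e₀)·[C_r·log₁₀(σ'_p/σ'_0) + C_c·log₁₀(σ'_f/σ'_p)]
    = 6.3/1.83 × [0.064×log₁₀(100/89.555) + 0.44×log₁₀(145.96/100)]
    = 3.4426 × [0.0030663 + 0.072263] = 0.2593 m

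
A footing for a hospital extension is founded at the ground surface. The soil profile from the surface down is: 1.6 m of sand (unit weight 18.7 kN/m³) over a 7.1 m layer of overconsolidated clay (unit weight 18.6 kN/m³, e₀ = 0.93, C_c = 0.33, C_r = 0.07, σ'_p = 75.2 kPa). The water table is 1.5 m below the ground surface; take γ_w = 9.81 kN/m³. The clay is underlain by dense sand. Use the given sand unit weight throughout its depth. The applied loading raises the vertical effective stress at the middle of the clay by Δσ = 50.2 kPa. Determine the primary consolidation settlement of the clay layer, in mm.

Mid-depth of clay below the ground surface: z = 1.6 + 7.1/2 = 5.15 m.
Total vertical stress at mid-clay: σ_v = 18.7×1.6 + 18.6×3.55 = 95.95 kPa.
Pore pressure: u = 9.81×(5.15 − 1.5) = 35.806 kPa.
Initial effective stress: σ'_0 = σ_v − u = 95.95 − 35.806 = 60.144 kPa.
Final effective stress: σ'_f = 60.144 + 50.2 = 110.34 kPa.
σ'_f = 110.34 > σ'_p = 75.2 kPa, so the stress path crosses the preconsolidation pressure — recompression up to σ'_p, then virgin compression beyond:
S_c = H/(1+e₀)·[C_r·log₁₀(σ'_p/σ'_0) + C_c·log₁₀(σ'_f/σ'_p)]
    = 7.1/1.93 × [0.07×log₁₀(75.2/60.144) + 0.33×log₁₀(110.34/75.2)]
    = 3.6788 × [0.0067918 + 0.05495] = 0.2271 m

S_c ≈ 227 mm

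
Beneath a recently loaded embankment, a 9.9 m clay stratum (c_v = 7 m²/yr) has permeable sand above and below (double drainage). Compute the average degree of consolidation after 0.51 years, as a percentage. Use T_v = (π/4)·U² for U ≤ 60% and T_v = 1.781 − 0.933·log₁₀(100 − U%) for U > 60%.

U ≈ 43.1 %

Drainage path length: H_d = H/2 = 4.95 m (double drainage).
T_v = c_v·t/H_d² = 7×0.51/4.95² = 0.1457.
T_v = 0.1457 corresponds to the U ≤ 60% branch:
U = √(4T_v/π) = 0.4307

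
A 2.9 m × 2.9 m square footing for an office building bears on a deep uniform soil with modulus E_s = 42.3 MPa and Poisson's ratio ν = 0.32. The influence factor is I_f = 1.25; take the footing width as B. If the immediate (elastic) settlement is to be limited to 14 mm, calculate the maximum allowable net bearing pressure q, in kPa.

q ≈ 182 kPa

E_s = 42.3 MPa = 42300 kPa.
S_e = q·B·(1−ν²)/E_s · I_f  ⇒  q = S_e·E_s / (B·(1−ν²)·I_f).
q = 0.014 × 42300 / (2.9 × 0.8976 × 1.25) = 182 kPa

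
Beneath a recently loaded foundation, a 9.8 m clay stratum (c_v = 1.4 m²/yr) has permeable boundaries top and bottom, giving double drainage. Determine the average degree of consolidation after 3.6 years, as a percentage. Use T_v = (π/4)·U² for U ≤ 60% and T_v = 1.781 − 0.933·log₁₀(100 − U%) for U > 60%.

U ≈ 51.7 %

Drainage path length: H_d = H/2 = 4.9 m (double drainage).
T_v = c_v·t/H_d² = 1.4×3.6/4.9² = 0.20991.
T_v = 0.20991 corresponds to the U ≤ 60% branch:
U = √(4T_v/π) = 0.517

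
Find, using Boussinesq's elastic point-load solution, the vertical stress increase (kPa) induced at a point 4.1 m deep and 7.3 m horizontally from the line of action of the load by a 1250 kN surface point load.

Boussinesq vertical stress below a point load on an elastic half-space:
Δσ_z = 3P/(2πz²) · [1 + (r/z)²]^(−5/2)
r/z = 7.3/4.1 = 1.7805; [1+(r/z)²]^(−5/2) = 0.028159.
Δσ_z = 3×1250/(2π×4.1²) × 0.028159 = 35.505 × 0.028159 = 0.9998 kPa

Δσ_z ≈ 1 kPa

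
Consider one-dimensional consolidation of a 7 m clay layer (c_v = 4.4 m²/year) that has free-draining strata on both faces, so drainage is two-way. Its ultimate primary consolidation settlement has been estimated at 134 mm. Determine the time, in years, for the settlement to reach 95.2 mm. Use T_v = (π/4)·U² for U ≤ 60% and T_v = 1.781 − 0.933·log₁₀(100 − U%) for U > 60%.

t ≈ 1.16 years

Drainage path length: H_d = H/2 = 3.5 m (double drainage).
U = S(t)/S_ult = 95.2/134 = 0.7104.
U > 60%: T_v = 1.781 − 0.933·log₁₀(100 − 71.045) = 0.41721.
t = T_v·H_d²/c_v = 0.41721×3.5²/4.4 = 1.162 years.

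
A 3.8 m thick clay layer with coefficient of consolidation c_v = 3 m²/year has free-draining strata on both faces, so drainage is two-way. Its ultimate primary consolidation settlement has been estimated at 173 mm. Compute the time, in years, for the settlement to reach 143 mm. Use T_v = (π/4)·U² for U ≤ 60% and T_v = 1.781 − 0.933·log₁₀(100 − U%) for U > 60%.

Drainage path length: H_d = H/2 = 1.9 m (double drainage).
U = S(t)/S_ult = 143/173 = 0.8266.
U > 60%: T_v = 1.781 − 0.933·log₁₀(100 − 82.659) = 0.62494.
t = T_v·H_d²/c_v = 0.62494×1.9²/3 = 0.752 years.

t ≈ 0.752 years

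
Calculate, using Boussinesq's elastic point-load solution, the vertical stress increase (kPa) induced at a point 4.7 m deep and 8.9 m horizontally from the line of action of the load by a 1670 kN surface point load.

Δσ_z ≈ 0.802 kPa

Boussinesq vertical stress below a point load on an elastic half-space:
Δσ_z = 3P/(2πz²) · [1 + (r/z)²]^(−5/2)
r/z = 8.9/4.7 = 1.8936; [1+(r/z)²]^(−5/2) = 0.022206.
Δσ_z = 3×1670/(2π×4.7²) × 0.022206 = 36.096 × 0.022206 = 0.8015 kPa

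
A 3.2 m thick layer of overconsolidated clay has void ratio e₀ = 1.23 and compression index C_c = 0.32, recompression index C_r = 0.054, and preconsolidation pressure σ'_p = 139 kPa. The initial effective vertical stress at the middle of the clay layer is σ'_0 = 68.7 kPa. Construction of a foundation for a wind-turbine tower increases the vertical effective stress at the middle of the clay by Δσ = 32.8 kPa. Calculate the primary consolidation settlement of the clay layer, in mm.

S_c ≈ 13.1 mm

Final effective stress: σ'_f = 68.7 + 32.8 = 101.5 kPa.
σ'_f = 101.5 ≤ σ'_p = 139 kPa, so the clay remains overconsolidated and only the recompression index applies:
S_c = C_r·H/(1+e₀)·log₁₀(σ'_f/σ'_0) = 0.054×3.2/2.23×log₁₀(101.5/68.7)
    = 0.07749 × 0.16951 = 0.01314 m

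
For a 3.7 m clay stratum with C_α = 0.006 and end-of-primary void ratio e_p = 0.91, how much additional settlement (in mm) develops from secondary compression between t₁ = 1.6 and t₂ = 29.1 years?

Secondary compression: S_s = C_α·H/(1+e_p)·log₁₀(t₂/t₁)
S_s = 0.006×3.7/(1+0.91)×log₁₀(29.1/1.6)
    = 0.01162 × 1.26 = 0.01464 m

S_s ≈ 14.6 mm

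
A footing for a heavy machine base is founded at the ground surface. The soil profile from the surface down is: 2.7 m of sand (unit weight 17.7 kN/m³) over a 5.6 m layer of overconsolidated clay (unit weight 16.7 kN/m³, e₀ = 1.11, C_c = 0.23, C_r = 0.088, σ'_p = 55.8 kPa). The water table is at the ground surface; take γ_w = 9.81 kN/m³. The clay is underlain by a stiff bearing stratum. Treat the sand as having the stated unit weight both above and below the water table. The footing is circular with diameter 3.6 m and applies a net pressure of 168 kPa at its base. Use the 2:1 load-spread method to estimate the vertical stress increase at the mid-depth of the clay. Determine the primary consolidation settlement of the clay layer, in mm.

Mid-depth of clay below the ground surface: z = 2.7 + 5.6/2 = 5.5 m.
Total vertical stress at mid-clay: σ_v = 17.7×2.7 + 16.7×2.8 = 94.55 kPa.
Pore pressure: u = 9.81×(5.5 − 0) = 53.955 kPa.
Initial effective stress: σ'_0 = σ_v − u = 94.55 − 53.955 = 40.595 kPa.
Stress increase at mid-clay by the 2:1 spreading method:
Δσ ≈ qD²/(D+z)² = 168×3.6²/(3.6+5.5)² = 26.292 kPa
Final effective stress: σ'_f = 40.595 + 26.292 = 66.887 kPa.
σ'_f = 66.887 > σ'_p = 55.8 kPa, so the stress path crosses the preconsolidation pressure — recompression up to σ'_p, then virgin compression beyond:
S_c = H/(1+e₀)·[C_r·log₁₀(σ'_p/σ'_0) + C_c·log₁₀(σ'_f/σ'_p)]
    = 5.6/2.11 × [0.088×log₁₀(55.8/40.595) + 0.23×log₁₀(66.887/55.8)]
    = 2.654 × [0.012158 + 0.018103] = 0.08031 m

S_c ≈ 80.3 mm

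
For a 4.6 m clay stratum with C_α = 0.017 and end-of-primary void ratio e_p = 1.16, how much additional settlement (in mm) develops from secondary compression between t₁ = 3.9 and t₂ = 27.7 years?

Secondary compression: S_s = C_α·H/(1+e_p)·log₁₀(t₂/t₁)
S_s = 0.017×4.6/(1+1.16)×log₁₀(27.7/3.9)
    = 0.0362 × 0.8514 = 0.03082 m

S_s ≈ 30.8 mm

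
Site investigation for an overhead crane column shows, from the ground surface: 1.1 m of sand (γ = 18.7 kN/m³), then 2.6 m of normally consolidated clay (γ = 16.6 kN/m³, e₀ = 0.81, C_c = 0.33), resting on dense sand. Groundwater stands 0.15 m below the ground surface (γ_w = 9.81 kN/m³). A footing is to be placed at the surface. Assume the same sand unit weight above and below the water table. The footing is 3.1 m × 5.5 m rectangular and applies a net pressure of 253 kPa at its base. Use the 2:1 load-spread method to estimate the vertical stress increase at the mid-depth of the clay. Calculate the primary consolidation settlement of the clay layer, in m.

Mid-depth of clay below the ground surface: z = 1.1 + 2.6/2 = 2.4 m.
Total vertical stress at mid-clay: σ_v = 18.7×1.1 + 16.6×1.3 = 42.15 kPa.
Pore pressure: u = 9.81×(2.4 − 0.15) = 22.073 kPa.
Initial effective stress: σ'_0 = σ_v − u = 42.15 − 22.073 = 20.077 kPa.
Stress increase at mid-clay by the 2:1 spreading method:
Δσ = qBL/((B+z)(L+z)) = 253×3.1×5.5/((3.1+2.4)(5.5+2.4)) = 99.278 kPa
Final effective stress: σ'_f = σ'_0 + Δσ = 20.077 + 99.278 = 119.36 kPa.
Normally consolidated clay, so the full stress increment lies on the virgin compression line:
S_c = C_c·H/(1+e₀)·log₁₀(σ'_f/σ'_0) = 0.33×2.6/(1+0.81)×log₁₀(119.36/20.077)
    = 0.47403 × 0.77416 = 0.367 m

S_c ≈ 0.367 m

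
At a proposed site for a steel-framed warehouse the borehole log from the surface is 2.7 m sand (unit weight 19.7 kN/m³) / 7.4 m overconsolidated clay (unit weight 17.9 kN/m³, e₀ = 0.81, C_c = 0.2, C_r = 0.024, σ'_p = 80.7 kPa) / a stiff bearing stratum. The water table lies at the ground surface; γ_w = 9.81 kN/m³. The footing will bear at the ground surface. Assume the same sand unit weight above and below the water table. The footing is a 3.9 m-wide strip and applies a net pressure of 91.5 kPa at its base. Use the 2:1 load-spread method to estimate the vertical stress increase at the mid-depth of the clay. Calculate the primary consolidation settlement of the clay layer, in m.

S_c ≈ 0.0588 m

Mid-depth of clay below the ground surface: z = 2.7 + 7.4/2 = 6.4 m.
Total vertical stress at mid-clay: σ_v = 19.7×2.7 + 17.9×3.7 = 119.42 kPa.
Pore pressure: u = 9.81×(6.4 − 0) = 62.784 kPa.
Initial effective stress: σ'_0 = σ_v − u = 119.42 − 62.784 = 56.636 kPa.
Stress increase at mid-clay by the 2:1 spreading method:
Δσ = qB/(B+z) = 91.5×3.9/(3.9+6.4) = 34.646 kPa
Final effective stress: σ'_f = 56.636 + 34.646 = 91.282 kPa.
σ'_f = 91.282 > σ'_p = 80.7 kPa, so the stress path crosses the preconsolidation pressure — recompression up to σ'_p, then virgin compression beyond:
S_c = H/(1+e₀)·[C_r·log₁₀(σ'_p/σ'_0) + C_c·log₁₀(σ'_f/σ'_p)]
    = 7.4/1.81 × [0.024×log₁₀(80.7/56.636) + 0.2×log₁₀(91.282/80.7)]
    = 4.0884 × [0.0036907 + 0.010702] = 0.05884 m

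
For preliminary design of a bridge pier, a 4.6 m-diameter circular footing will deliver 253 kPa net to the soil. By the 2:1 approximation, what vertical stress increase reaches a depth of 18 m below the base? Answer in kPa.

Δσ_z ≈ 10.5 kPa

By the 2:1 method the load spreads at 1 horizontal : 2 vertical, so at depth z the loaded area has grown by z in each plan dimension:
Δσ ≈ qD²/(D+z)² = 253×4.6²/(4.6+18)² = 10.481 kPa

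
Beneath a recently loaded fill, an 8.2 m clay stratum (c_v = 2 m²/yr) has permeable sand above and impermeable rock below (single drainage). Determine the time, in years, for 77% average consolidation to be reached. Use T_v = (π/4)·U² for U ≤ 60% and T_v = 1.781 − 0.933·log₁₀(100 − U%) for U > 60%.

Drainage path length: H_d = H = 8.2 m (single drainage).
U > 60%: T_v = 1.781 − 0.933·log₁₀(100 − 77) = 0.51051.
t = T_v·H_d²/c_v = 0.51051×8.2²/2 = 17.16 years.

t ≈ 17.2 years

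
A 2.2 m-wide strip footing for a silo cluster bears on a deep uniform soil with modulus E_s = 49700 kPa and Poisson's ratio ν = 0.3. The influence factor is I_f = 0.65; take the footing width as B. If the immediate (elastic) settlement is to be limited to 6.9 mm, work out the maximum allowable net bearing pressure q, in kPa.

q ≈ 264 kPa

S_e = q·B·(1−ν²)/E_s · I_f  ⇒  q = S_e·E_s / (B·(1−ν²)·I_f).
q = 0.0069 × 49700 / (2.2 × 0.91 × 0.65) = 263.5 kPa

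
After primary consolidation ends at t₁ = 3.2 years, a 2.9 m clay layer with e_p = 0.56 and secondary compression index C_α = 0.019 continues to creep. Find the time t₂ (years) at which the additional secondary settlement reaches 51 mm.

S_s = C_α·H/(1+e_p)·log₁₀(t₂/t₁) ⇒ log₁₀(t₂/t₁) = S_s·(1+e_p)/(C_α·H).
log₁₀(t₂/t₁) = 0.051 × (1+0.56) / (0.019×2.9) = 1.444
t₂ = t₁ × 10^1.444 = 3.2 × 27.79 = 88.93 years

t₂ ≈ 88.9 years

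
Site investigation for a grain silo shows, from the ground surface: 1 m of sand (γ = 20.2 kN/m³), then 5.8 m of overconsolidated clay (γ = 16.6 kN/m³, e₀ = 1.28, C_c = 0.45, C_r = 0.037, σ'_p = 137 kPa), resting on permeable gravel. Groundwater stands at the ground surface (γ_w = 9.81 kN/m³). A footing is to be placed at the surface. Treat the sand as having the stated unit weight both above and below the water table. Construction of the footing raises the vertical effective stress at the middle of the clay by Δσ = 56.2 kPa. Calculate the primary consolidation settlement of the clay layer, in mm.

Mid-depth of clay below the ground surface: z = 1 + 5.8/2 = 3.9 m.
Total vertical stress at mid-clay: σ_v = 20.2×1 + 16.6×2.9 = 68.34 kPa.
Pore pressure: u = 9.81×(3.9 − 0) = 38.259 kPa.
Initial effective stress: σ'_0 = σ_v − u = 68.34 − 38.259 = 30.081 kPa.
Final effective stress: σ'_f = 30.081 + 56.2 = 86.281 kPa.
σ'_f = 86.281 ≤ σ'_p = 137 kPa, so the clay remains overconsolidated and only the recompression index applies:
S_c = C_r·H/(1+e₀)·log₁₀(σ'_f/σ'_0) = 0.037×5.8/2.28×log₁₀(86.281/30.081)
    = 0.094124 × 0.45762 = 0.04307 m

S_c ≈ 43.1 mm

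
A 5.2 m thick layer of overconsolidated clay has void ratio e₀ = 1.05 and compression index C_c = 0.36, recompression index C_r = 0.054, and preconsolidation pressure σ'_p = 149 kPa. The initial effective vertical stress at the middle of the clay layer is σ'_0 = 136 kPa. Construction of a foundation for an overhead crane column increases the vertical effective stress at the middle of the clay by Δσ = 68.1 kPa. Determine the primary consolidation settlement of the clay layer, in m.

Final effective stress: σ'_f = 136 + 68.1 = 204.1 kPa.
σ'_f = 204.1 > σ'_p = 149 kPa, so the stress path crosses the preconsolidation pressure — recompression up to σ'_p, then virgin compression beyond:
S_c = H/(1+e₀)·[C_r·log₁₀(σ'_p/σ'_0) + C_c·log₁₀(σ'_f/σ'_p)]
    = 5.2/2.05 × [0.054×log₁₀(149/136) + 0.36×log₁₀(204.1/149)]
    = 2.5366 × [0.002141 + 0.049196] = 0.1302 m

S_c ≈ 0.13 m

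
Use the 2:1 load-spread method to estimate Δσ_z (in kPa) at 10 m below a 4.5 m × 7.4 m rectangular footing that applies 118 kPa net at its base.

By the 2:1 method the load spreads at 1 horizontal : 2 vertical, so at depth z the loaded area has grown by z in each plan dimension:
Δσ = qBL/((B+z)(L+z)) = 118×4.5×7.4/((4.5+10)(7.4+10)) = 15.574 kPa

Δσ_z ≈ 15.6 kPa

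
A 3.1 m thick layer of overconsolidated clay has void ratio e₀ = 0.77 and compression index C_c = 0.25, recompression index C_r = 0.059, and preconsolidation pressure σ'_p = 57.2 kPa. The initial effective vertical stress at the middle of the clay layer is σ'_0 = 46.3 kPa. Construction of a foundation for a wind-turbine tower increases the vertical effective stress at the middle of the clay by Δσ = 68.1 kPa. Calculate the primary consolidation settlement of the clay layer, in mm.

Final effective stress: σ'_f = 46.3 + 68.1 = 114.4 kPa.
σ'_f = 114.4 > σ'_p = 57.2 kPa, so the stress path crosses the preconsolidation pressure — recompression up to σ'_p, then virgin compression beyond:
S_c = H/(1+e₀)·[C_r·log₁₀(σ'_p/σ'_0) + C_c·log₁₀(σ'_f/σ'_p)]
    = 3.1/1.77 × [0.059×log₁₀(57.2/46.3) + 0.25×log₁₀(114.4/57.2)]
    = 1.7514 × [0.0054171 + 0.075257] = 0.1413 m

S_c ≈ 141 mm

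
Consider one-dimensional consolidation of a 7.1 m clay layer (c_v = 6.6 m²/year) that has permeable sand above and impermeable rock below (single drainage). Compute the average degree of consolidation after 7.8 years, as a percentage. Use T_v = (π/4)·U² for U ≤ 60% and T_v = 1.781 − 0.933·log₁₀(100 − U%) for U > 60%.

Drainage path length: H_d = H = 7.1 m (single drainage).
T_v = c_v·t/H_d² = 6.6×7.8/7.1² = 1.0212.
T_v = 1.0212 corresponds to the U > 60% branch:
U = 1 − 10^((1.781 − T_v)/0.933)/100 = 0.9348

U ≈ 93.5 %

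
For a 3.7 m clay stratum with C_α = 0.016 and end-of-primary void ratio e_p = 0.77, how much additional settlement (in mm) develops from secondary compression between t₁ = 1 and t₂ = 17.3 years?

Secondary compression: S_s = C_α·H/(1+e_p)·log₁₀(t₂/t₁)
S_s = 0.016×3.7/(1+0.77)×log₁₀(17.3/1)
    = 0.03345 × 1.238 = 0.04141 m

S_s ≈ 41.4 mm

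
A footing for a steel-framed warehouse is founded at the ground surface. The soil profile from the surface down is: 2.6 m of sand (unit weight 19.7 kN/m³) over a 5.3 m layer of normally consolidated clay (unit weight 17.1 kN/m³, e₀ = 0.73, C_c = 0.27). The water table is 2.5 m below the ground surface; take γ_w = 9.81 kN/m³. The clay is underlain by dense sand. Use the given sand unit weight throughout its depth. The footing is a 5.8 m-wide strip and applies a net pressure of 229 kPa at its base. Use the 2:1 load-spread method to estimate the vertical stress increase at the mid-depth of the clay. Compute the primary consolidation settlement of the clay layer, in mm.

S_c ≈ 361 mm

Mid-depth of clay below the ground surface: z = 2.6 + 5.3/2 = 5.25 m.
Total vertical stress at mid-clay: σ_v = 19.7×2.6 + 17.1×2.65 = 96.535 kPa.
Pore pressure: u = 9.81×(5.25 − 2.5) = 26.978 kPa.
Initial effective stress: σ'_0 = σ_v − u = 96.535 − 26.978 = 69.557 kPa.
Stress increase at mid-clay by the 2:1 spreading method:
Δσ = qB/(B+z) = 229×5.8/(5.8+5.25) = 120.2 kPa
Final effective stress: σ'_f = σ'_0 + Δσ = 69.557 + 120.2 = 189.76 kPa.
Normally consolidated clay, so the full stress increment lies on the virgin compression line:
S_c = C_c·H/(1+e₀)·log₁₀(σ'_f/σ'_0) = 0.27×5.3/(1+0.73)×log₁₀(189.76/69.557)
    = 0.82717 × 0.43586 = 0.3605 m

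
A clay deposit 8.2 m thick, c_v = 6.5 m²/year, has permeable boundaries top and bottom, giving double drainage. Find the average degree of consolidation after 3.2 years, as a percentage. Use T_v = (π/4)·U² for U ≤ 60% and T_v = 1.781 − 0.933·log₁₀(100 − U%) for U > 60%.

U ≈ 96.2 %

Drainage path length: H_d = H/2 = 4.1 m (double drainage).
T_v = c_v·t/H_d² = 6.5×3.2/4.1² = 1.2374.
T_v = 1.2374 corresponds to the U > 60% branch:
U = 1 − 10^((1.781 − T_v)/0.933)/100 = 0.9617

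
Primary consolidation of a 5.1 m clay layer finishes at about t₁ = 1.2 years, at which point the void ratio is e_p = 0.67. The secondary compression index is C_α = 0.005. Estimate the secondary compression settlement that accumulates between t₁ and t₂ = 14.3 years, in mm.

S_s ≈ 16.4 mm

Secondary compression: S_s = C_α·H/(1+e_p)·log₁₀(t₂/t₁)
S_s = 0.005×5.1/(1+0.67)×log₁₀(14.3/1.2)
    = 0.01527 × 1.076 = 0.01643 m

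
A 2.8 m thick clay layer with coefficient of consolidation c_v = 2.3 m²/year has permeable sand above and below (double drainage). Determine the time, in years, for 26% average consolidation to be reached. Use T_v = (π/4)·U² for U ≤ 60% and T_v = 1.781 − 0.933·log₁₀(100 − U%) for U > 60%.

Drainage path length: H_d = H/2 = 1.4 m (double drainage).
U ≤ 60%: T_v = (π/4)·U² = (π/4)×0.26² = 0.053093.
t = T_v·H_d²/c_v = 0.053093×1.4²/2.3 = 0.04524 years.

t ≈ 0.0452 years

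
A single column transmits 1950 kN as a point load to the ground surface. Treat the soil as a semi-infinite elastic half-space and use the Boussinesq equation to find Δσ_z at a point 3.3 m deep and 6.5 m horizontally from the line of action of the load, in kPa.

Δσ_z ≈ 1.63 kPa

Boussinesq vertical stress below a point load on an elastic half-space:
Δσ_z = 3P/(2πz²) · [1 + (r/z)²]^(−5/2)
r/z = 6.5/3.3 = 1.9697; [1+(r/z)²]^(−5/2) = 0.019011.
Δσ_z = 3×1950/(2π×3.3²) × 0.019011 = 85.496 × 0.019011 = 1.625 kPa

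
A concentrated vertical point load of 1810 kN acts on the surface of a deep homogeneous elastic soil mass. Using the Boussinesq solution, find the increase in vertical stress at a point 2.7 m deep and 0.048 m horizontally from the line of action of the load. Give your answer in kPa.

Boussinesq vertical stress below a point load on an elastic half-space:
Δσ_z = 3P/(2πz²) · [1 + (r/z)²]^(−5/2)
r/z = 0.048/2.7 = 0.017778; [1+(r/z)²]^(−5/2) = 0.99921.
Δσ_z = 3×1810/(2π×2.7²) × 0.99921 = 118.55 × 0.99921 = 118.5 kPa

Δσ_z ≈ 118 kPa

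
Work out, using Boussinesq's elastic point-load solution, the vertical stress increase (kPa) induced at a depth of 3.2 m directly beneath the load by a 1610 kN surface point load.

Boussinesq vertical stress below a point load on an elastic half-space:
Δσ_z = 3P/(2πz²) · [1 + (r/z)²]^(−5/2)
r/z = 0/3.2 = 0; [1+(r/z)²]^(−5/2) = 1.
Δσ_z = 3×1610/(2π×3.2²) × 1 = 75.07 × 1 = 75.07 kPa

Δσ_z ≈ 75.1 kPa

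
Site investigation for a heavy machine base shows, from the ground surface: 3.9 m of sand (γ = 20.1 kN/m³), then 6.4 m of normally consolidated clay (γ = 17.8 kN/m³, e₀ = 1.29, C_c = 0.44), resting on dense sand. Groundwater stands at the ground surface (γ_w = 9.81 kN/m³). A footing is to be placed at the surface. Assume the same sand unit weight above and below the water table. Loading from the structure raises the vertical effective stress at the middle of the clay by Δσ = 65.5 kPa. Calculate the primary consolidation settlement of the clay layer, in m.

Mid-depth of clay below the ground surface: z = 3.9 + 6.4/2 = 7.1 m.
Total vertical stress at mid-clay: σ_v = 20.1×3.9 + 17.8×3.2 = 135.35 kPa.
Pore pressure: u = 9.81×(7.1 − 0) = 69.651 kPa.
Initial effective stress: σ'_0 = σ_v − u = 135.35 − 69.651 = 65.699 kPa.
Final effective stress: σ'_f = σ'_0 + Δσ = 65.699 + 65.5 = 131.2 kPa.
Normally consolidated clay, so the full stress increment lies on the virgin compression line:
S_c = C_c·H/(1+e₀)·log₁₀(σ'_f/σ'_0) = 0.44×6.4/(1+1.29)×log₁₀(131.2/65.699)
    = 1.2297 × 0.30038 = 0.3694 m

S_c ≈ 0.369 m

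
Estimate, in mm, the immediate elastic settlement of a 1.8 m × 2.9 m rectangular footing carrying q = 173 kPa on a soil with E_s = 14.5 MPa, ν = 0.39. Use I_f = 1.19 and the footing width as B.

Immediate (elastic) settlement: S_e = q·B·(1−ν²)/E_s · I_f.
E_s = 14.5 MPa = 14500 kPa.
S_e = 173 × 1.8 × (1 − 0.39²) / 14500 × 1.19
    = 173 × 1.8 × 0.8479 / 14500 × 1.19
    = 0.02167 m = 21.67 mm

S_e ≈ 21.7 mm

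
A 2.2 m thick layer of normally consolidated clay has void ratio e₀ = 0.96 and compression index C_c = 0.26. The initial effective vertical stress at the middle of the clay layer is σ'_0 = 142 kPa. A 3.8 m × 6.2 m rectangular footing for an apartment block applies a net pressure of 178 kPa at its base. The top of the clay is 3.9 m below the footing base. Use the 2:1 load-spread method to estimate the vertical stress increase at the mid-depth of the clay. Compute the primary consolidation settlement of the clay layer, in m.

S_c ≈ 0.0332 m

Mid-depth of clay below the footing base: z = 3.9 + 2.2/2 = 5 m.
Stress increase at mid-clay by the 2:1 spreading method:
Δσ = qBL/((B+z)(L+z)) = 178×3.8×6.2/((3.8+5)(6.2+5)) = 42.55 kPa
Final effective stress: σ'_f = σ'_0 + Δσ = 142 + 42.55 = 184.55 kPa.
Normally consolidated clay, so the full stress increment lies on the virgin compression line:
S_c = C_c·H/(1+e₀)·log₁₀(σ'_f/σ'_0) = 0.26×2.2/(1+0.96)×log₁₀(184.55/142)
    = 0.29184 × 0.11383 = 0.03322 m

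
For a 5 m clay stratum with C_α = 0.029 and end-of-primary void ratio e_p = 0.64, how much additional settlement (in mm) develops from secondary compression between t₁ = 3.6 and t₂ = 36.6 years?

S_s ≈ 89 mm

Secondary compression: S_s = C_α·H/(1+e_p)·log₁₀(t₂/t₁)
S_s = 0.029×5/(1+0.64)×log₁₀(36.6/3.6)
    = 0.08841 × 1.007 = 0.08905 m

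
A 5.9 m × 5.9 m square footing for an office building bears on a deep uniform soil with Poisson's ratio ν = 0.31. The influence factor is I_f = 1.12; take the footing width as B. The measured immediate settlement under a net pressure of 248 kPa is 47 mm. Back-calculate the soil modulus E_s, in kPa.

S_e = q·B·(1−ν²)/E_s · I_f  ⇒  E_s = q·B·(1−ν²)·I_f / S_e.
E_s = 248 × 5.9 × 0.9039 × 1.12 / 0.047 = 31520 kPa

E_s ≈ 31500 kPa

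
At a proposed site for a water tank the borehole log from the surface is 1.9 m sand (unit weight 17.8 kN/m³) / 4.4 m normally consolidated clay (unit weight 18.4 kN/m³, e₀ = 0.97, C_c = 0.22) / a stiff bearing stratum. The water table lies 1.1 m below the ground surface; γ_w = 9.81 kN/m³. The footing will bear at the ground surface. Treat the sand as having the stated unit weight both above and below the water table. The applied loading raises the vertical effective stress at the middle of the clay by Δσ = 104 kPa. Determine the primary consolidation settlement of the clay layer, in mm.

S_c ≈ 256 mm

Mid-depth of clay below the ground surface: z = 1.9 + 4.4/2 = 4.1 m.
Total vertical stress at mid-clay: σ_v = 17.8×1.9 + 18.4×2.2 = 74.3 kPa.
Pore pressure: u = 9.81×(4.1 − 1.1) = 29.43 kPa.
Initial effective stress: σ'_0 = σ_v − u = 74.3 − 29.43 = 44.87 kPa.
Final effective stress: σ'_f = σ'_0 + Δσ = 44.87 + 104 = 148.87 kPa.
Normally consolidated clay, so the full stress increment lies on the virgin compression line:
S_c = C_c·H/(1+e₀)·log₁₀(σ'_f/σ'_0) = 0.22×4.4/(1+0.97)×log₁₀(148.87/44.87)
    = 0.49137 × 0.52085 = 0.2559 m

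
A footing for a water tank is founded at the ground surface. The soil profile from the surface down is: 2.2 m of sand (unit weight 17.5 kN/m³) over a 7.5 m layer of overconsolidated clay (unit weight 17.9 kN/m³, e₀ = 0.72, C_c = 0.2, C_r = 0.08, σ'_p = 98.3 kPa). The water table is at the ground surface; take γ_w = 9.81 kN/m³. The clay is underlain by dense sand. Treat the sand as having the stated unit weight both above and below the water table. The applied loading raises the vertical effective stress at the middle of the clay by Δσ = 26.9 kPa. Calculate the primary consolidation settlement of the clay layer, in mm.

Mid-depth of clay below the ground surface: z = 2.2 + 7.5/2 = 5.95 m.
Total vertical stress at mid-clay: σ_v = 17.5×2.2 + 17.9×3.75 = 105.62 kPa.
Pore pressure: u = 9.81×(5.95 − 0) = 58.37 kPa.
Initial effective stress: σ'_0 = σ_v − u = 105.62 − 58.37 = 47.25 kPa.
Final effective stress: σ'_f = 47.25 + 26.9 = 74.15 kPa.
σ'_f = 74.15 ≤ σ'_p = 98.3 kPa, so the clay remains overconsolidated and only the recompression index applies:
S_c = C_r·H/(1+e₀)·log₁₀(σ'_f/σ'_0) = 0.08×7.5/1.72×log₁₀(74.15/47.25)
    = 0.34884 × 0.19571 = 0.06827 m

S_c ≈ 68.3 mm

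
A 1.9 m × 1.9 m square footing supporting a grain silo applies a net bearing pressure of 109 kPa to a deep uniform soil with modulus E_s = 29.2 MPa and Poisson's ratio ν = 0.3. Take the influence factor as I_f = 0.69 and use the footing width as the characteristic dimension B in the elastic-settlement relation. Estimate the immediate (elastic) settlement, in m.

Immediate (elastic) settlement: S_e = q·B·(1−ν²)/E_s · I_f.
E_s = 29.2 MPa = 29200 kPa.
S_e = 109 × 1.9 × (1 − 0.3²) / 29200 × 0.69
    = 109 × 1.9 × 0.91 / 29200 × 0.69
    = 0.004453 m

S_e ≈ 0.00445 m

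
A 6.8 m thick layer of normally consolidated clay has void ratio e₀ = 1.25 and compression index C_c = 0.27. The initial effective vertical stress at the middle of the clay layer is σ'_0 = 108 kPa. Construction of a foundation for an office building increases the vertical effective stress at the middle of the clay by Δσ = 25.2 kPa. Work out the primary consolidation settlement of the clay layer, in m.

S_c ≈ 0.0743 m

Final effective stress: σ'_f = σ'_0 + Δσ = 108 + 25.2 = 133.2 kPa.
Normally consolidated clay, so the full stress increment lies on the virgin compression line:
S_c = C_c·H/(1+e₀)·log₁₀(σ'_f/σ'_0) = 0.27×6.8/(1+1.25)×log₁₀(133.2/108)
    = 0.816 × 0.09108 = 0.07432 m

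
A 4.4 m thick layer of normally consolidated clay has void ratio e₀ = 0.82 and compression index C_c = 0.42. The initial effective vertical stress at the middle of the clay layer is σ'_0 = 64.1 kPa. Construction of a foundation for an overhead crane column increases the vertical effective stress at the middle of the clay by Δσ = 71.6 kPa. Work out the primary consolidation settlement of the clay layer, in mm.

S_c ≈ 331 mm

Final effective stress: σ'_f = σ'_0 + Δσ = 64.1 + 71.6 = 135.7 kPa.
Normally consolidated clay, so the full stress increment lies on the virgin compression line:
S_c = C_c·H/(1+e₀)·log₁₀(σ'_f/σ'_0) = 0.42×4.4/(1+0.82)×log₁₀(135.7/64.1)
    = 1.0154 × 0.32572 = 0.3307 m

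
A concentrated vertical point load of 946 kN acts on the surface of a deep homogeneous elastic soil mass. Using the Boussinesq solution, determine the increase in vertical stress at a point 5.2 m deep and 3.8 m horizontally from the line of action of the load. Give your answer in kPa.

Boussinesq vertical stress below a point load on an elastic half-space:
Δσ_z = 3P/(2πz²) · [1 + (r/z)²]^(−5/2)
r/z = 3.8/5.2 = 0.73077; [1+(r/z)²]^(−5/2) = 0.3431.
Δσ_z = 3×946/(2π×5.2²) × 0.3431 = 16.704 × 0.3431 = 5.731 kPa

Δσ_z ≈ 5.73 kPa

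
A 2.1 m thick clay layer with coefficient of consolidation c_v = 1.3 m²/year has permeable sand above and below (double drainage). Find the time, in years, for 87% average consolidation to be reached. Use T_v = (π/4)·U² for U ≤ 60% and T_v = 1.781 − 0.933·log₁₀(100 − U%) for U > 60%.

Drainage path length: H_d = H/2 = 1.05 m (double drainage).
U > 60%: T_v = 1.781 − 0.933·log₁₀(100 − 87) = 0.74169.
t = T_v·H_d²/c_v = 0.74169×1.05²/1.3 = 0.629 years.

t ≈ 0.629 years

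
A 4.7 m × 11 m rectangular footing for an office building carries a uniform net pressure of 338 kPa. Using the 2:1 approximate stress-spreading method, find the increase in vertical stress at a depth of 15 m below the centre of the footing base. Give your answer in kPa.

Δσ_z ≈ 34.1 kPa

By the 2:1 method the load spreads at 1 horizontal : 2 vertical, so at depth z the loaded area has grown by z in each plan dimension:
Δσ = qBL/((B+z)(L+z)) = 338×4.7×11/((4.7+15)(11+15)) = 34.117 kPa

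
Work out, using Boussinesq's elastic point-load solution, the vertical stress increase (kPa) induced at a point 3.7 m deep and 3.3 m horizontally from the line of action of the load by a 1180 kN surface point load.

Δσ_z ≈ 9.53 kPa

Boussinesq vertical stress below a point load on an elastic half-space:
Δσ_z = 3P/(2πz²) · [1 + (r/z)²]^(−5/2)
r/z = 3.3/3.7 = 0.89189; [1+(r/z)²]^(−5/2) = 0.2315.
Δσ_z = 3×1180/(2π×3.7²) × 0.2315 = 41.155 × 0.2315 = 9.527 kPa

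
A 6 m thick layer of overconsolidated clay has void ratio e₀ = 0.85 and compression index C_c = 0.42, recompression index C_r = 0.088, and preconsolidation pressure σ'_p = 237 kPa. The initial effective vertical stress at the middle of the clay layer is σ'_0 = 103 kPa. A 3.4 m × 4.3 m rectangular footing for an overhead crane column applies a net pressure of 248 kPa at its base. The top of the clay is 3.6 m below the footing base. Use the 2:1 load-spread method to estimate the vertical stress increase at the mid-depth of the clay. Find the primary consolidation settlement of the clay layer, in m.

S_c ≈ 0.0347 m

Mid-depth of clay below the footing base: z = 3.6 + 6/2 = 6.6 m.
Stress increase at mid-clay by the 2:1 spreading method:
Δσ = qBL/((B+z)(L+z)) = 248×3.4×4.3/((3.4+6.6)(4.3+6.6)) = 33.264 kPa
Final effective stress: σ'_f = 103 + 33.264 = 136.26 kPa.
σ'_f = 136.26 ≤ σ'_p = 237 kPa, so the clay remains overconsolidated and only the recompression index applies:
S_c = C_r·H/(1+e₀)·log₁₀(σ'_f/σ'_0) = 0.088×6/1.85×log₁₀(136.26/103)
    = 0.2854 × 0.12153 = 0.03468 m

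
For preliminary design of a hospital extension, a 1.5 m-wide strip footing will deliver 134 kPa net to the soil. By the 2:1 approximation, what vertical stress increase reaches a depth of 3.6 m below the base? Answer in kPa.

Δσ_z ≈ 39.4 kPa

By the 2:1 method the load spreads at 1 horizontal : 2 vertical, so at depth z the loaded area has grown by z in each plan dimension:
Δσ = qB/(B+z) = 134×1.5/(1.5+3.6) = 39.412 kPa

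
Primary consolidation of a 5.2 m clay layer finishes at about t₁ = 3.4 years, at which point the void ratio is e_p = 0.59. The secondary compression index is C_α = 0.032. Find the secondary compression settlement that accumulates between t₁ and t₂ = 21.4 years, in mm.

S_s ≈ 83.6 mm

Secondary compression: S_s = C_α·H/(1+e_p)·log₁₀(t₂/t₁)
S_s = 0.032×5.2/(1+0.59)×log₁₀(21.4/3.4)
    = 0.1047 × 0.7989 = 0.08361 m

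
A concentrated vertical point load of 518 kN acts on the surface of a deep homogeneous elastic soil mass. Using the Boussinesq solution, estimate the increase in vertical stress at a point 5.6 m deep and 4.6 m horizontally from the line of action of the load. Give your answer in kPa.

Δσ_z ≈ 2.17 kPa

Boussinesq vertical stress below a point load on an elastic half-space:
Δσ_z = 3P/(2πz²) · [1 + (r/z)²]^(−5/2)
r/z = 4.6/5.6 = 0.82143; [1+(r/z)²]^(−5/2) = 0.2755.
Δσ_z = 3×518/(2π×5.6²) × 0.2755 = 7.8867 × 0.2755 = 2.173 kPa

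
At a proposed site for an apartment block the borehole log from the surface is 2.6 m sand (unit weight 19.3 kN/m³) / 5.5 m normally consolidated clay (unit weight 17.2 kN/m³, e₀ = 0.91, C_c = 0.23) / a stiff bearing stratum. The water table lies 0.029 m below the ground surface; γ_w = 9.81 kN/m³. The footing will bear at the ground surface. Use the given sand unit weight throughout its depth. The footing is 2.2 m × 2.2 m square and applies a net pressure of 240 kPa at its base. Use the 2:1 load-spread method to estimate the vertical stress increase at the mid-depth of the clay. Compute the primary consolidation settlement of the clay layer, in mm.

Mid-depth of clay below the ground surface: z = 2.6 + 5.5/2 = 5.35 m.
Total vertical stress at mid-clay: σ_v = 19.3×2.6 + 17.2×2.75 = 97.48 kPa.
Pore pressure: u = 9.81×(5.35 − 0.029) = 52.199 kPa.
Initial effective stress: σ'_0 = σ_v − u = 97.48 − 52.199 = 45.281 kPa.
Stress increase at mid-clay by the 2:1 spreading method:
Δσ = qBL/((B+z)(L+z)) = 240×2.2×2.2/((2.2+5.35)(2.2+5.35)) = 20.378 kPa
Final effective stress: σ'_f = σ'_0 + Δσ = 45.281 + 20.378 = 65.659 kPa.
Normally consolidated clay, so the full stress increment lies on the virgin compression line:
S_c = C_c·H/(1+e₀)·log₁₀(σ'_f/σ'_0) = 0.23×5.5/(1+0.91)×log₁₀(65.659/45.281)
    = 0.6623 × 0.16138 = 0.1069 m

S_c ≈ 107 mm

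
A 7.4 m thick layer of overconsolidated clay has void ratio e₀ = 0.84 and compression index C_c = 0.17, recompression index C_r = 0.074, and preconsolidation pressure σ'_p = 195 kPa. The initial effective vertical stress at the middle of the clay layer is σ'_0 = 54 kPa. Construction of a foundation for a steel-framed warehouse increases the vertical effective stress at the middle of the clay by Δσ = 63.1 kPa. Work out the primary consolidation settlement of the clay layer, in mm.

Final effective stress: σ'_f = 54 + 63.1 = 117.1 kPa.
σ'_f = 117.1 ≤ σ'_p = 195 kPa, so the clay remains overconsolidated and only the recompression index applies:
S_c = C_r·H/(1+e₀)·log₁₀(σ'_f/σ'_0) = 0.074×7.4/1.84×log₁₀(117.1/54)
    = 0.29761 × 0.33616 = 0.1 m

S_c ≈ 100 mm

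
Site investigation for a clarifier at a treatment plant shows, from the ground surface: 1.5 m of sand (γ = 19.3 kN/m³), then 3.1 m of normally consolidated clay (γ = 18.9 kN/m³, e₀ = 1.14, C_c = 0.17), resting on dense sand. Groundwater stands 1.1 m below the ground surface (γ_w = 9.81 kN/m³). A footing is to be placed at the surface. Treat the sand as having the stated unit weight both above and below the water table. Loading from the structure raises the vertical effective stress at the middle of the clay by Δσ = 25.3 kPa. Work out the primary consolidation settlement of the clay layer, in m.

S_c ≈ 0.0533 m

Mid-depth of clay below the ground surface: z = 1.5 + 3.1/2 = 3.05 m.
Total vertical stress at mid-clay: σ_v = 19.3×1.5 + 18.9×1.55 = 58.245 kPa.
Pore pressure: u = 9.81×(3.05 − 1.1) = 19.13 kPa.
Initial effective stress: σ'_0 = σ_v − u = 58.245 − 19.13 = 39.115 kPa.
Final effective stress: σ'_f = σ'_0 + Δσ = 39.115 + 25.3 = 64.415 kPa.
Normally consolidated clay, so the full stress increment lies on the virgin compression line:
S_c = C_c·H/(1+e₀)·log₁₀(σ'_f/σ'_0) = 0.17×3.1/(1+1.14)×log₁₀(64.415/39.115)
    = 0.24626 × 0.21664 = 0.05335 m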